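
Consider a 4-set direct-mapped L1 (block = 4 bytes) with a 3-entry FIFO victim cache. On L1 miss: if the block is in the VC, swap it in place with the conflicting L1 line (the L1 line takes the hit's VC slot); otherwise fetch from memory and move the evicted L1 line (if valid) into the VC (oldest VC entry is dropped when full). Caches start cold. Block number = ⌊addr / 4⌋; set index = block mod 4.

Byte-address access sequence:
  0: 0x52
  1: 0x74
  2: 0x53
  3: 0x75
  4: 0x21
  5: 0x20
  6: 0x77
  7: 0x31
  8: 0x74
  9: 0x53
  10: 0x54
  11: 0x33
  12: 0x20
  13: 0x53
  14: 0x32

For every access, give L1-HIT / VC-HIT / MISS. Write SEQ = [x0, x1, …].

  [0] addr=0x52 blk=20 s=0: MISS | VC []
  [1] addr=0x74 blk=29 s=1: MISS | VC []
  [2] addr=0x53 blk=20 s=0: L1-HIT | VC []
  [3] addr=0x75 blk=29 s=1: L1-HIT | VC []
  [4] addr=0x21 blk=8 s=0: MISS | VC [20]
  [5] addr=0x20 blk=8 s=0: L1-HIT | VC [20]
  [6] addr=0x77 blk=29 s=1: L1-HIT | VC [20]
  [7] addr=0x31 blk=12 s=0: MISS | VC [20, 8]
  [8] addr=0x74 blk=29 s=1: L1-HIT | VC [20, 8]
  [9] addr=0x53 blk=20 s=0: VC-HIT | VC [12, 8]
  [10] addr=0x54 blk=21 s=1: MISS | VC [12, 8, 29]
  [11] addr=0x33 blk=12 s=0: VC-HIT | VC [20, 8, 29]
  [12] addr=0x20 blk=8 s=0: VC-HIT | VC [20, 12, 29]
  [13] addr=0x53 blk=20 s=0: VC-HIT | VC [8, 12, 29]
  [14] addr=0x32 blk=12 s=0: VC-HIT | VC [8, 20, 29]

SEQ = [MISS, MISS, L1-HIT, L1-HIT, MISS, L1-HIT, L1-HIT, MISS, L1-HIT, VC-HIT, MISS, VC-HIT, VC-HIT, VC-HIT, VC-HIT]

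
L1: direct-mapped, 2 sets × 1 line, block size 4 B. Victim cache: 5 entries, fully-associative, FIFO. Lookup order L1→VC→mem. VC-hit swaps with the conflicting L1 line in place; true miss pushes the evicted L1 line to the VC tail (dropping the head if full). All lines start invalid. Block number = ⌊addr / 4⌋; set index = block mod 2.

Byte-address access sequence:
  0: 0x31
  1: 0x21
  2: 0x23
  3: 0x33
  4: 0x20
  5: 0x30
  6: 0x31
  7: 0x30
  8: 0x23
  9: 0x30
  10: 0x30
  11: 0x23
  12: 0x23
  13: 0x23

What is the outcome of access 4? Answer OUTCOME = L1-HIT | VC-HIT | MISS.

OUTCOME = VC-HIT

  [0] addr=0x31 blk=12 s=0: MISS | VC []
  [1] addr=0x21 blk=8 s=0: MISS | VC [12]
  [2] addr=0x23 blk=8 s=0: L1-HIT | VC [12]
  [3] addr=0x33 blk=12 s=0: VC-HIT | VC [8]
  [4] addr=0x20 blk=8 s=0: VC-HIT | VC [12]
  [5] addr=0x30 blk=12 s=0: VC-HIT | VC [8]
  [6] addr=0x31 blk=12 s=0: L1-HIT | VC [8]
  [7] addr=0x30 blk=12 s=0: L1-HIT | VC [8]
  [8] addr=0x23 blk=8 s=0: VC-HIT | VC [12]
  [9] addr=0x30 blk=12 s=0: VC-HIT | VC [8]
  [10] addr=0x30 blk=12 s=0: L1-HIT | VC [8]
  [11] addr=0x23 blk=8 s=0: VC-HIT | VC [12]
  [12] addr=0x23 blk=8 s=0: L1-HIT | VC [12]
  [13] addr=0x23 blk=8 s=0: L1-HIT | VC [12]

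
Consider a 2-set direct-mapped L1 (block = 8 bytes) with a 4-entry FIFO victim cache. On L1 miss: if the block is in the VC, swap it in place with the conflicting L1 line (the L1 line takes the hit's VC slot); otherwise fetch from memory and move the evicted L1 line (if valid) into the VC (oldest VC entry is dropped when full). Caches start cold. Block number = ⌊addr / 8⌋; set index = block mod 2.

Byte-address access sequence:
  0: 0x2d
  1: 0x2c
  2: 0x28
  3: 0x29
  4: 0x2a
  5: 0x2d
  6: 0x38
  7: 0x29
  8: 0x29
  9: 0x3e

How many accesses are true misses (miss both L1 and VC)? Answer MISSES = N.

#0 0x2d→b5/s1 MISS; vc=[]
#1 0x2c→b5/s1 L1-HIT; vc=[]
#2 0x28→b5/s1 L1-HIT; vc=[]
#3 0x29→b5/s1 L1-HIT; vc=[]
#4 0x2a→b5/s1 L1-HIT; vc=[]
#5 0x2d→b5/s1 L1-HIT; vc=[]
#6 0x38→b7/s1 MISS; vc=[5]
#7 0x29→b5/s1 VC-HIT; vc=[7]
#8 0x29→b5/s1 L1-HIT; vc=[7]
#9 0x3e→b7/s1 VC-HIT; vc=[5]

MISSES = 2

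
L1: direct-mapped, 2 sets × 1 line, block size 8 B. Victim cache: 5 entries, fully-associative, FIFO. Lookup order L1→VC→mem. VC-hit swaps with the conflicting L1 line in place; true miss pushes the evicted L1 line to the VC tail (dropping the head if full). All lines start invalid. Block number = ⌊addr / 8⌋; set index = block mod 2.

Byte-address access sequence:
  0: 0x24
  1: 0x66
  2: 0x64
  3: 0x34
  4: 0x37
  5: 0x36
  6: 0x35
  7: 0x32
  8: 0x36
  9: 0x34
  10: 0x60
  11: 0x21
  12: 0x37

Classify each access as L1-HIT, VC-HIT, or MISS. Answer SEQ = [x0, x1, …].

  [0] addr=0x24 blk=4 s=0: MISS | VC []
  [1] addr=0x66 blk=12 s=0: MISS | VC [4]
  [2] addr=0x64 blk=12 s=0: L1-HIT | VC [4]
  [3] addr=0x34 blk=6 s=0: MISS | VC [4, 12]
  [4] addr=0x37 blk=6 s=0: L1-HIT | VC [4, 12]
  [5] addr=0x36 blk=6 s=0: L1-HIT | VC [4, 12]
  [6] addr=0x35 blk=6 s=0: L1-HIT | VC [4, 12]
  [7] addr=0x32 blk=6 s=0: L1-HIT | VC [4, 12]
  [8] addr=0x36 blk=6 s=0: L1-HIT | VC [4, 12]
  [9] addr=0x34 blk=6 s=0: L1-HIT | VC [4, 12]
  [10] addr=0x60 blk=12 s=0: VC-HIT | VC [4, 6]
  [11] addr=0x21 blk=4 s=0: VC-HIT | VC [12, 6]
  [12] addr=0x37 blk=6 s=0: VC-HIT | VC [12, 4]

SEQ = [MISS, MISS, L1-HIT, MISS, L1-HIT, L1-HIT, L1-HIT, L1-HIT, L1-HIT, L1-HIT, VC-HIT, VC-HIT, VC-HIT]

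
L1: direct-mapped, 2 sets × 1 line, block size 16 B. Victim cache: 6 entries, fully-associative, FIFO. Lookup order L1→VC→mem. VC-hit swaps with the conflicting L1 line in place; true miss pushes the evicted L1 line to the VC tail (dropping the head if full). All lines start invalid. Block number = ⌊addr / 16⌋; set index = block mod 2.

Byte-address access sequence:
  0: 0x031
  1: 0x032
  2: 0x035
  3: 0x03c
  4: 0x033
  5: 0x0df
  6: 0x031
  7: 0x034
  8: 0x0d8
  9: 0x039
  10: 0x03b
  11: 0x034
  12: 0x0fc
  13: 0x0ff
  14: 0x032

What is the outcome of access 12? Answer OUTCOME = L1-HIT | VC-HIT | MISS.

OUTCOME = MISS

  [0] addr=0x31 blk=3 s=1: MISS | VC []
  [1] addr=0x32 blk=3 s=1: L1-HIT | VC []
  [2] addr=0x35 blk=3 s=1: L1-HIT | VC []
  [3] addr=0x3c blk=3 s=1: L1-HIT | VC []
  [4] addr=0x33 blk=3 s=1: L1-HIT | VC []
  [5] addr=0xdf blk=13 s=1: MISS | VC [3]
  [6] addr=0x31 blk=3 s=1: VC-HIT | VC [13]
  [7] addr=0x34 blk=3 s=1: L1-HIT | VC [13]
  [8] addr=0xd8 blk=13 s=1: VC-HIT | VC [3]
  [9] addr=0x39 blk=3 s=1: VC-HIT | VC [13]
  [10] addr=0x3b blk=3 s=1: L1-HIT | VC [13]
  [11] addr=0x34 blk=3 s=1: L1-HIT | VC [13]
  [12] addr=0xfc blk=15 s=1: MISS | VC [13, 3]
  [13] addr=0xff blk=15 s=1: L1-HIT | VC [13, 3]
  [14] addr=0x32 blk=3 s=1: VC-HIT | VC [13, 15]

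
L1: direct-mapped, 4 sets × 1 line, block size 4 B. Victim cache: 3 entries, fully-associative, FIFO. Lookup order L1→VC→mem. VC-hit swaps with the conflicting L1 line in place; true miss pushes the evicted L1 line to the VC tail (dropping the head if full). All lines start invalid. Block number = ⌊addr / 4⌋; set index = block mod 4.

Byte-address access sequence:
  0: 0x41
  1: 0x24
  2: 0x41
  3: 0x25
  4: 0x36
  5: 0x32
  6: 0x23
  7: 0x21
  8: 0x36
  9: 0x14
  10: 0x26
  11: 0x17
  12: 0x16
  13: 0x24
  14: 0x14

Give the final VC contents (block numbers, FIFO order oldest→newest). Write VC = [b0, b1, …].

#0 0x41→b16/s0 MISS; vc=[]
#1 0x24→b9/s1 MISS; vc=[]
#2 0x41→b16/s0 L1-HIT; vc=[]
#3 0x25→b9/s1 L1-HIT; vc=[]
#4 0x36→b13/s1 MISS; vc=[9]
#5 0x32→b12/s0 MISS; vc=[9,16]
#6 0x23→b8/s0 MISS; vc=[9,16,12]
#7 0x21→b8/s0 L1-HIT; vc=[9,16,12]
#8 0x36→b13/s1 L1-HIT; vc=[9,16,12]
#9 0x14→b5/s1 MISS; vc=[16,12,13]
#10 0x26→b9/s1 MISS; vc=[12,13,5]
#11 0x17→b5/s1 VC-HIT; vc=[12,13,9]
#12 0x16→b5/s1 L1-HIT; vc=[12,13,9]
#13 0x24→b9/s1 VC-HIT; vc=[12,13,5]
#14 0x14→b5/s1 VC-HIT; vc=[12,13,9]

VC = [12, 13, 9]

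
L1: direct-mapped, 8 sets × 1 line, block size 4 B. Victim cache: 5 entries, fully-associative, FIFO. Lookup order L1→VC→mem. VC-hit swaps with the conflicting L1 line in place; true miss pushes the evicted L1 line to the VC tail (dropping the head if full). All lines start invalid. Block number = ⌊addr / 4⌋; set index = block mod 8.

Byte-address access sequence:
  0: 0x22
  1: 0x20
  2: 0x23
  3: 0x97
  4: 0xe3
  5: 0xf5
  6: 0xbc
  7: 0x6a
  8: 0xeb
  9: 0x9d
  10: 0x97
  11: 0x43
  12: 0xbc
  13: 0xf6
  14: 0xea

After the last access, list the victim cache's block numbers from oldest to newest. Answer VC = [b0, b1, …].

VC = [8, 37, 26, 39, 56]

  [0] addr=0x22 blk=8 s=0: MISS | VC []
  [1] addr=0x20 blk=8 s=0: L1-HIT | VC []
  [2] addr=0x23 blk=8 s=0: L1-HIT | VC []
  [3] addr=0x97 blk=37 s=5: MISS | VC []
  [4] addr=0xe3 blk=56 s=0: MISS | VC [8]
  [5] addr=0xf5 blk=61 s=5: MISS | VC [8, 37]
  [6] addr=0xbc blk=47 s=7: MISS | VC [8, 37]
  [7] addr=0x6a blk=26 s=2: MISS | VC [8, 37]
  [8] addr=0xeb blk=58 s=2: MISS | VC [8, 37, 26]
  [9] addr=0x9d blk=39 s=7: MISS | VC [8, 37, 26, 47]
  [10] addr=0x97 blk=37 s=5: VC-HIT | VC [8, 61, 26, 47]
  [11] addr=0x43 blk=16 s=0: MISS | VC [8, 61, 26, 47, 56]
  [12] addr=0xbc blk=47 s=7: VC-HIT | VC [8, 61, 26, 39, 56]
  [13] addr=0xf6 blk=61 s=5: VC-HIT | VC [8, 37, 26, 39, 56]
  [14] addr=0xea blk=58 s=2: L1-HIT | VC [8, 37, 26, 39, 56]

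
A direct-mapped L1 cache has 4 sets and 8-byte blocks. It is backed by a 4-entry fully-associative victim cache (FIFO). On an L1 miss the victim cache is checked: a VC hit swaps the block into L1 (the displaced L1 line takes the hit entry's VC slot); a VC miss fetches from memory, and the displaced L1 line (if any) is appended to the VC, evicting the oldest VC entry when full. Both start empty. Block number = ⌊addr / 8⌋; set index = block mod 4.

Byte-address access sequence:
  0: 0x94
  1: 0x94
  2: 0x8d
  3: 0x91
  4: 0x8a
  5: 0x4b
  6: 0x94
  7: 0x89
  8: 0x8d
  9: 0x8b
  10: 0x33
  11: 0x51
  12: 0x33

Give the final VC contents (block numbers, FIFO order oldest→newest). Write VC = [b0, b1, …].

VC = [9, 18, 10]

0: 0x94 (blk 18, set 2) → MISS  vc=[]
1: 0x94 (blk 18, set 2) → L1-HIT  vc=[]
2: 0x8d (blk 17, set 1) → MISS  vc=[]
3: 0x91 (blk 18, set 2) → L1-HIT  vc=[]
4: 0x8a (blk 17, set 1) → L1-HIT  vc=[]
5: 0x4b (blk 9, set 1) → MISS  vc=[17]
6: 0x94 (blk 18, set 2) → L1-HIT  vc=[17]
7: 0x89 (blk 17, set 1) → VC-HIT  vc=[9]
8: 0x8d (blk 17, set 1) → L1-HIT  vc=[9]
9: 0x8b (blk 17, set 1) → L1-HIT  vc=[9]
10: 0x33 (blk 6, set 2) → MISS  vc=[9, 18]
11: 0x51 (blk 10, set 2) → MISS  vc=[9, 18, 6]
12: 0x33 (blk 6, set 2) → VC-HIT  vc=[9, 18, 10]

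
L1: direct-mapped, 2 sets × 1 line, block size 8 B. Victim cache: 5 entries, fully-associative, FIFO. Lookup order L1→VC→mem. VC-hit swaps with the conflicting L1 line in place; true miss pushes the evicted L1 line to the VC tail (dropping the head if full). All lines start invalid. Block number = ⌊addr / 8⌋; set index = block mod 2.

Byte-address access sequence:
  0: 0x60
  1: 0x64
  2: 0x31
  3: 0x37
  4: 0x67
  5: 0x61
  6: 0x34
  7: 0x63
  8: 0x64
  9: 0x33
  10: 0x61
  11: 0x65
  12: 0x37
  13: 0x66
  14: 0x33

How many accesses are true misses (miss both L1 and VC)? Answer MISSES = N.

#0 0x60→b12/s0 MISS; vc=[]
#1 0x64→b12/s0 L1-HIT; vc=[]
#2 0x31→b6/s0 MISS; vc=[12]
#3 0x37→b6/s0 L1-HIT; vc=[12]
#4 0x67→b12/s0 VC-HIT; vc=[6]
#5 0x61→b12/s0 L1-HIT; vc=[6]
#6 0x34→b6/s0 VC-HIT; vc=[12]
#7 0x63→b12/s0 VC-HIT; vc=[6]
#8 0x64→b12/s0 L1-HIT; vc=[6]
#9 0x33→b6/s0 VC-HIT; vc=[12]
#10 0x61→b12/s0 VC-HIT; vc=[6]
#11 0x65→b12/s0 L1-HIT; vc=[6]
#12 0x37→b6/s0 VC-HIT; vc=[12]
#13 0x66→b12/s0 VC-HIT; vc=[6]
#14 0x33→b6/s0 VC-HIT; vc=[12]

MISSES = 2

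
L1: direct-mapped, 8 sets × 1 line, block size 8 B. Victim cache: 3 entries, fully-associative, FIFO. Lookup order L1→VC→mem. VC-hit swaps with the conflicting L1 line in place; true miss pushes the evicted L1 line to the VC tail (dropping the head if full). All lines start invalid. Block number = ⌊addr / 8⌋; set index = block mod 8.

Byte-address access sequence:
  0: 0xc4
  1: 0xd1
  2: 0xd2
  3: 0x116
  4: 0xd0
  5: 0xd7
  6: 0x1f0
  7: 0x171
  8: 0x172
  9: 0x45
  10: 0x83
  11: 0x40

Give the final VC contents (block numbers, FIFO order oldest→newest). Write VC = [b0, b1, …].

0: 0xc4 (blk 24, set 0) → MISS  vc=[]
1: 0xd1 (blk 26, set 2) → MISS  vc=[]
2: 0xd2 (blk 26, set 2) → L1-HIT  vc=[]
3: 0x116 (blk 34, set 2) → MISS  vc=[26]
4: 0xd0 (blk 26, set 2) → VC-HIT  vc=[34]
5: 0xd7 (blk 26, set 2) → L1-HIT  vc=[34]
6: 0x1f0 (blk 62, set 6) → MISS  vc=[34]
7: 0x171 (blk 46, set 6) → MISS  vc=[34, 62]
8: 0x172 (blk 46, set 6) → L1-HIT  vc=[34, 62]
9: 0x45 (blk 8, set 0) → MISS  vc=[34, 62, 24]
10: 0x83 (blk 16, set 0) → MISS  vc=[62, 24, 8]
11: 0x40 (blk 8, set 0) → VC-HIT  vc=[62, 24, 16]

VC = [62, 24, 16]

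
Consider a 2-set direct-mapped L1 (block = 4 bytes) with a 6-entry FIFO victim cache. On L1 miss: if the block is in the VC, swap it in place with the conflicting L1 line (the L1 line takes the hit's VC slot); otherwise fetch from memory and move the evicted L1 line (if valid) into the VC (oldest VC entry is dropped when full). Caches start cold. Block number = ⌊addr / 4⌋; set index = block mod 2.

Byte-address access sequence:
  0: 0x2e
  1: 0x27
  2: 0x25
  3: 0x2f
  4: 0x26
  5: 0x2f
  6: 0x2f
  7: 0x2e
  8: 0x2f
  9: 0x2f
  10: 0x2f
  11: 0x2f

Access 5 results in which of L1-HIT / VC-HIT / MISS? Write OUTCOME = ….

  [0] addr=0x2e blk=11 s=1: MISS | VC []
  [1] addr=0x27 blk=9 s=1: MISS | VC [11]
  [2] addr=0x25 blk=9 s=1: L1-HIT | VC [11]
  [3] addr=0x2f blk=11 s=1: VC-HIT | VC [9]
  [4] addr=0x26 blk=9 s=1: VC-HIT | VC [11]
  [5] addr=0x2f blk=11 s=1: VC-HIT | VC [9]
  [6] addr=0x2f blk=11 s=1: L1-HIT | VC [9]
  [7] addr=0x2e blk=11 s=1: L1-HIT | VC [9]
  [8] addr=0x2f blk=11 s=1: L1-HIT | VC [9]
  [9] addr=0x2f blk=11 s=1: L1-HIT | VC [9]
  [10] addr=0x2f blk=11 s=1: L1-HIT | VC [9]
  [11] addr=0x2f blk=11 s=1: L1-HIT | VC [9]

OUTCOME = VC-HIT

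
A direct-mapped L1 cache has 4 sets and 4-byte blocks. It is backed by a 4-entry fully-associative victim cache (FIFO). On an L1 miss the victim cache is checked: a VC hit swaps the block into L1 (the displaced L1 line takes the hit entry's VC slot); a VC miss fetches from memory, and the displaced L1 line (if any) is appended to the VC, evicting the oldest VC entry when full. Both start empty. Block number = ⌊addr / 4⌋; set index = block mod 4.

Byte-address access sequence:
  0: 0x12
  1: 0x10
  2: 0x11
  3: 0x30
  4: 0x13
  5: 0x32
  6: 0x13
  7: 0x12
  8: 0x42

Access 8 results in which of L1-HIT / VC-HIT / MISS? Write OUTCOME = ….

OUTCOME = MISS

0: 0x12 (blk 4, set 0) → MISS  vc=[]
1: 0x10 (blk 4, set 0) → L1-HIT  vc=[]
2: 0x11 (blk 4, set 0) → L1-HIT  vc=[]
3: 0x30 (blk 12, set 0) → MISS  vc=[4]
4: 0x13 (blk 4, set 0) → VC-HIT  vc=[12]
5: 0x32 (blk 12, set 0) → VC-HIT  vc=[4]
6: 0x13 (blk 4, set 0) → VC-HIT  vc=[12]
7: 0x12 (blk 4, set 0) → L1-HIT  vc=[12]
8: 0x42 (blk 16, set 0) → MISS  vc=[12, 4]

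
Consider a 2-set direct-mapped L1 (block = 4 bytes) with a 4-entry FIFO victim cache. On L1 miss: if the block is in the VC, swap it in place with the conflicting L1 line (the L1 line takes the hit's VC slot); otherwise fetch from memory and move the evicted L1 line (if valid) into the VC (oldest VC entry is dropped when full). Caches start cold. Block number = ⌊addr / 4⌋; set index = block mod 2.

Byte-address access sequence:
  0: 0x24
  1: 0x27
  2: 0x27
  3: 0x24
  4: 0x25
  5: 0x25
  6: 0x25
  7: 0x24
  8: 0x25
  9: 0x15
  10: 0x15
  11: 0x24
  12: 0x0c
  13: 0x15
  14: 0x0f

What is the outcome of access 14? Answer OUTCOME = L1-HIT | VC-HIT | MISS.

OUTCOME = VC-HIT

0: 0x24 (blk 9, set 1) → MISS  vc=[]
1: 0x27 (blk 9, set 1) → L1-HIT  vc=[]
2: 0x27 (blk 9, set 1) → L1-HIT  vc=[]
3: 0x24 (blk 9, set 1) → L1-HIT  vc=[]
4: 0x25 (blk 9, set 1) → L1-HIT  vc=[]
5: 0x25 (blk 9, set 1) → L1-HIT  vc=[]
6: 0x25 (blk 9, set 1) → L1-HIT  vc=[]
7: 0x24 (blk 9, set 1) → L1-HIT  vc=[]
8: 0x25 (blk 9, set 1) → L1-HIT  vc=[]
9: 0x15 (blk 5, set 1) → MISS  vc=[9]
10: 0x15 (blk 5, set 1) → L1-HIT  vc=[9]
11: 0x24 (blk 9, set 1) → VC-HIT  vc=[5]
12: 0xc (blk 3, set 1) → MISS  vc=[5, 9]
13: 0x15 (blk 5, set 1) → VC-HIT  vc=[3, 9]
14: 0xf (blk 3, set 1) → VC-HIT  vc=[5, 9]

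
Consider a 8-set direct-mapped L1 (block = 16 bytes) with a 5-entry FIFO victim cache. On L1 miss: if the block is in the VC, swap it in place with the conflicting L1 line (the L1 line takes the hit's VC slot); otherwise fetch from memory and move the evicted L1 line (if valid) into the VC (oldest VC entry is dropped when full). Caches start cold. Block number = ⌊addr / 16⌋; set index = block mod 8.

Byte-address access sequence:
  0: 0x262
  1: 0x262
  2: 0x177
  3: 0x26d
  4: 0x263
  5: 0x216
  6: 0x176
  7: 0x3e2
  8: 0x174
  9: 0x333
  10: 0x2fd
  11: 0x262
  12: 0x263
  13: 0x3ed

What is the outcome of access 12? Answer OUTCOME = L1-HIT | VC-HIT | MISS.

OUTCOME = L1-HIT

#0 0x262→b38/s6 MISS; vc=[]
#1 0x262→b38/s6 L1-HIT; vc=[]
#2 0x177→b23/s7 MISS; vc=[]
#3 0x26d→b38/s6 L1-HIT; vc=[]
#4 0x263→b38/s6 L1-HIT; vc=[]
#5 0x216→b33/s1 MISS; vc=[]
#6 0x176→b23/s7 L1-HIT; vc=[]
#7 0x3e2→b62/s6 MISS; vc=[38]
#8 0x174→b23/s7 L1-HIT; vc=[38]
#9 0x333→b51/s3 MISS; vc=[38]
#10 0x2fd→b47/s7 MISS; vc=[38,23]
#11 0x262→b38/s6 VC-HIT; vc=[62,23]
#12 0x263→b38/s6 L1-HIT; vc=[62,23]
#13 0x3ed→b62/s6 VC-HIT; vc=[38,23]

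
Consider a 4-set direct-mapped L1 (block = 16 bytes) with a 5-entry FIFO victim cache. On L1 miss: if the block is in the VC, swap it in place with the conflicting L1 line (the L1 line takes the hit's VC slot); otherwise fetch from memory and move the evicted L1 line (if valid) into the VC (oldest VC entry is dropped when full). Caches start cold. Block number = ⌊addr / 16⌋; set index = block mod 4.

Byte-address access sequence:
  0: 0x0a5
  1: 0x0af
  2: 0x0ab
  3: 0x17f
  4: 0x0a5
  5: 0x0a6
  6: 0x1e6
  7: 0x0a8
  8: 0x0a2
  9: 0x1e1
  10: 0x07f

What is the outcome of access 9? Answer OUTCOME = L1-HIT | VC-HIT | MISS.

0: 0xa5 (blk 10, set 2) → MISS  vc=[]
1: 0xaf (blk 10, set 2) → L1-HIT  vc=[]
2: 0xab (blk 10, set 2) → L1-HIT  vc=[]
3: 0x17f (blk 23, set 3) → MISS  vc=[]
4: 0xa5 (blk 10, set 2) → L1-HIT  vc=[]
5: 0xa6 (blk 10, set 2) → L1-HIT  vc=[]
6: 0x1e6 (blk 30, set 2) → MISS  vc=[10]
7: 0xa8 (blk 10, set 2) → VC-HIT  vc=[30]
8: 0xa2 (blk 10, set 2) → L1-HIT  vc=[30]
9: 0x1e1 (blk 30, set 2) → VC-HIT  vc=[10]
10: 0x7f (blk 7, set 3) → MISS  vc=[10, 23]

OUTCOME = VC-HIT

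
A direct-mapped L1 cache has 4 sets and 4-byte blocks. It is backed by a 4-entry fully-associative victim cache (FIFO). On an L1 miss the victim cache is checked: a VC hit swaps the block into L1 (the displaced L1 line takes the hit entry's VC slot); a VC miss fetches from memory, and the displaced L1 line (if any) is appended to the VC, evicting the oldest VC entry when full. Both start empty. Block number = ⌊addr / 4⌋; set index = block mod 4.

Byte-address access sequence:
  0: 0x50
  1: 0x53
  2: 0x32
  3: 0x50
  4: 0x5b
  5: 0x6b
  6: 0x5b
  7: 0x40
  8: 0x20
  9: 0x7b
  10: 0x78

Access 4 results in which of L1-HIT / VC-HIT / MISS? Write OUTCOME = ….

OUTCOME = MISS

  [0] addr=0x50 blk=20 s=0: MISS | VC []
  [1] addr=0x53 blk=20 s=0: L1-HIT | VC []
  [2] addr=0x32 blk=12 s=0: MISS | VC [20]
  [3] addr=0x50 blk=20 s=0: VC-HIT | VC [12]
  [4] addr=0x5b blk=22 s=2: MISS | VC [12]
  [5] addr=0x6b blk=26 s=2: MISS | VC [12, 22]
  [6] addr=0x5b blk=22 s=2: VC-HIT | VC [12, 26]
  [7] addr=0x40 blk=16 s=0: MISS | VC [12, 26, 20]
  [8] addr=0x20 blk=8 s=0: MISS | VC [12, 26, 20, 16]
  [9] addr=0x7b blk=30 s=2: MISS | VC [26, 20, 16, 22]
  [10] addr=0x78 blk=30 s=2: L1-HIT | VC [26, 20, 16, 22]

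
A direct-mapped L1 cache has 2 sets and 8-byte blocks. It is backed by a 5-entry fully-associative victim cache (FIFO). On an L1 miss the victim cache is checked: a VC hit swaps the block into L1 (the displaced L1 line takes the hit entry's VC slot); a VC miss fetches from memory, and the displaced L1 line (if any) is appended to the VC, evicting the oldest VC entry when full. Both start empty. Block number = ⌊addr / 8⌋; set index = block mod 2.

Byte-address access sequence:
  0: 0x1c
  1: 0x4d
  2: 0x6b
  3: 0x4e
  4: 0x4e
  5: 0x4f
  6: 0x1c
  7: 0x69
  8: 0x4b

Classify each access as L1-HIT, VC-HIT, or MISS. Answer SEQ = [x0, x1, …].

  [0] addr=0x1c blk=3 s=1: MISS | VC []
  [1] addr=0x4d blk=9 s=1: MISS | VC [3]
  [2] addr=0x6b blk=13 s=1: MISS | VC [3, 9]
  [3] addr=0x4e blk=9 s=1: VC-HIT | VC [3, 13]
  [4] addr=0x4e blk=9 s=1: L1-HIT | VC [3, 13]
  [5] addr=0x4f blk=9 s=1: L1-HIT | VC [3, 13]
  [6] addr=0x1c blk=3 s=1: VC-HIT | VC [9, 13]
  [7] addr=0x69 blk=13 s=1: VC-HIT | VC [9, 3]
  [8] addr=0x4b blk=9 s=1: VC-HIT | VC [13, 3]

SEQ = [MISS, MISS, MISS, VC-HIT, L1-HIT, L1-HIT, VC-HIT, VC-HIT, VC-HIT]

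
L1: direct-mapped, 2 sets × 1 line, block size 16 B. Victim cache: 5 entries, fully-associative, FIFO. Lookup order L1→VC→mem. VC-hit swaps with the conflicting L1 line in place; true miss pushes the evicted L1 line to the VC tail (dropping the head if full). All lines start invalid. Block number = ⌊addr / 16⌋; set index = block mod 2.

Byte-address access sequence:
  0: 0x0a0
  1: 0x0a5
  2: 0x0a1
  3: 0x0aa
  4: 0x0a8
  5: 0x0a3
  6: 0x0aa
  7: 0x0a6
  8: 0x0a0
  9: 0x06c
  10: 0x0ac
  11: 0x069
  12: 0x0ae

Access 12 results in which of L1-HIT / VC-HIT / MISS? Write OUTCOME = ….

OUTCOME = VC-HIT

  [0] addr=0xa0 blk=10 s=0: MISS | VC []
  [1] addr=0xa5 blk=10 s=0: L1-HIT | VC []
  [2] addr=0xa1 blk=10 s=0: L1-HIT | VC []
  [3] addr=0xaa blk=10 s=0: L1-HIT | VC []
  [4] addr=0xa8 blk=10 s=0: L1-HIT | VC []
  [5] addr=0xa3 blk=10 s=0: L1-HIT | VC []
  [6] addr=0xaa blk=10 s=0: L1-HIT | VC []
  [7] addr=0xa6 blk=10 s=0: L1-HIT | VC []
  [8] addr=0xa0 blk=10 s=0: L1-HIT | VC []
  [9] addr=0x6c blk=6 s=0: MISS | VC [10]
  [10] addr=0xac blk=10 s=0: VC-HIT | VC [6]
  [11] addr=0x69 blk=6 s=0: VC-HIT | VC [10]
  [12] addr=0xae blk=10 s=0: VC-HIT | VC [6]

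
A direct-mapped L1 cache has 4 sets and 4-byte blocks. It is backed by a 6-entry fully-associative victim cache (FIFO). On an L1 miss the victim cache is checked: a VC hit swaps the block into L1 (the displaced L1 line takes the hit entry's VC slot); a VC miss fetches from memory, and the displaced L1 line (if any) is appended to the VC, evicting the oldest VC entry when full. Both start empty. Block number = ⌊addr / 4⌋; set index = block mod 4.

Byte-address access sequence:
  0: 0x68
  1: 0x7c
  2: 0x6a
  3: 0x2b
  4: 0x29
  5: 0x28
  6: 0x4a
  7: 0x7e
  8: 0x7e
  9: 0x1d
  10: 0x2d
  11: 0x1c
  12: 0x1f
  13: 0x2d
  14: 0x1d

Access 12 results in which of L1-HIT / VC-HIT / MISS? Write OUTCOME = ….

0: 0x68 (blk 26, set 2) → MISS  vc=[]
1: 0x7c (blk 31, set 3) → MISS  vc=[]
2: 0x6a (blk 26, set 2) → L1-HIT  vc=[]
3: 0x2b (blk 10, set 2) → MISS  vc=[26]
4: 0x29 (blk 10, set 2) → L1-HIT  vc=[26]
5: 0x28 (blk 10, set 2) → L1-HIT  vc=[26]
6: 0x4a (blk 18, set 2) → MISS  vc=[26, 10]
7: 0x7e (blk 31, set 3) → L1-HIT  vc=[26, 10]
8: 0x7e (blk 31, set 3) → L1-HIT  vc=[26, 10]
9: 0x1d (blk 7, set 3) → MISS  vc=[26, 10, 31]
10: 0x2d (blk 11, set 3) → MISS  vc=[26, 10, 31, 7]
11: 0x1c (blk 7, set 3) → VC-HIT  vc=[26, 10, 31, 11]
12: 0x1f (blk 7, set 3) → L1-HIT  vc=[26, 10, 31, 11]
13: 0x2d (blk 11, set 3) → VC-HIT  vc=[26, 10, 31, 7]
14: 0x1d (blk 7, set 3) → VC-HIT  vc=[26, 10, 31, 11]

OUTCOME = L1-HIT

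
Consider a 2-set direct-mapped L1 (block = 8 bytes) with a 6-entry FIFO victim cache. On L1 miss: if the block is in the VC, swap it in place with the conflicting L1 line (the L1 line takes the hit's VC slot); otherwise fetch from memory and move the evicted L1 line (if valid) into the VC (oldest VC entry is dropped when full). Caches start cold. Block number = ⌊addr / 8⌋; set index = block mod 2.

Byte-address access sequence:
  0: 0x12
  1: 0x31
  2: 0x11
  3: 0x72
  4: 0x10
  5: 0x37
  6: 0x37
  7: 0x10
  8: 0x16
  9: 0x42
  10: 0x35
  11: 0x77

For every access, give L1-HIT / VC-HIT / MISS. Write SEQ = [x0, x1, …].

SEQ = [MISS, MISS, VC-HIT, MISS, VC-HIT, VC-HIT, L1-HIT, VC-HIT, L1-HIT, MISS, VC-HIT, VC-HIT]

  [0] addr=0x12 blk=2 s=0: MISS | VC []
  [1] addr=0x31 blk=6 s=0: MISS | VC [2]
  [2] addr=0x11 blk=2 s=0: VC-HIT | VC [6]
  [3] addr=0x72 blk=14 s=0: MISS | VC [6, 2]
  [4] addr=0x10 blk=2 s=0: VC-HIT | VC [6, 14]
  [5] addr=0x37 blk=6 s=0: VC-HIT | VC [2, 14]
  [6] addr=0x37 blk=6 s=0: L1-HIT | VC [2, 14]
  [7] addr=0x10 blk=2 s=0: VC-HIT | VC [6, 14]
  [8] addr=0x16 blk=2 s=0: L1-HIT | VC [6, 14]
  [9] addr=0x42 blk=8 s=0: MISS | VC [6, 14, 2]
  [10] addr=0x35 blk=6 s=0: VC-HIT | VC [8, 14, 2]
  [11] addr=0x77 blk=14 s=0: VC-HIT | VC [8, 6, 2]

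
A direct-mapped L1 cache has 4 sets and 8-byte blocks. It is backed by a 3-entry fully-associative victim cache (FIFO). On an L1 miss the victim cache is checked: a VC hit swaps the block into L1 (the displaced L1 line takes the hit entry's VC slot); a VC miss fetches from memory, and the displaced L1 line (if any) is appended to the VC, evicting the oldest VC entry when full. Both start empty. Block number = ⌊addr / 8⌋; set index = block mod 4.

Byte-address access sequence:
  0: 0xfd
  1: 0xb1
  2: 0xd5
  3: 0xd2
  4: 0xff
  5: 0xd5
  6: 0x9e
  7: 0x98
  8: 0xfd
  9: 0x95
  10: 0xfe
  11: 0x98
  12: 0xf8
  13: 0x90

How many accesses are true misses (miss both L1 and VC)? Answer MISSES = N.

MISSES = 5

  [0] addr=0xfd blk=31 s=3: MISS | VC []
  [1] addr=0xb1 blk=22 s=2: MISS | VC []
  [2] addr=0xd5 blk=26 s=2: MISS | VC [22]
  [3] addr=0xd2 blk=26 s=2: L1-HIT | VC [22]
  [4] addr=0xff blk=31 s=3: L1-HIT | VC [22]
  [5] addr=0xd5 blk=26 s=2: L1-HIT | VC [22]
  [6] addr=0x9e blk=19 s=3: MISS | VC [22, 31]
  [7] addr=0x98 blk=19 s=3: L1-HIT | VC [22, 31]
  [8] addr=0xfd blk=31 s=3: VC-HIT | VC [22, 19]
  [9] addr=0x95 blk=18 s=2: MISS | VC [22, 19, 26]
  [10] addr=0xfe blk=31 s=3: L1-HIT | VC [22, 19, 26]
  [11] addr=0x98 blk=19 s=3: VC-HIT | VC [22, 31, 26]
  [12] addr=0xf8 blk=31 s=3: VC-HIT | VC [22, 19, 26]
  [13] addr=0x90 blk=18 s=2: L1-HIT | VC [22, 19, 26]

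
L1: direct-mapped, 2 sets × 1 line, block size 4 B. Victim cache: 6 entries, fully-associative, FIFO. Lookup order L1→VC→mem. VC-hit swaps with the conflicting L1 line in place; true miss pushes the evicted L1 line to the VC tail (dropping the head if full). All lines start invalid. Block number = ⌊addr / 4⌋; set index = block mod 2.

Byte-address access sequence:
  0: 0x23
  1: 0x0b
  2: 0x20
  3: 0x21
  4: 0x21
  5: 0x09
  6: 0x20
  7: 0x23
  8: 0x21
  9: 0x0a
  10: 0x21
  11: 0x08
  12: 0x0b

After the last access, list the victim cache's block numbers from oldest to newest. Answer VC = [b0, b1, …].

VC = [8]

0: 0x23 (blk 8, set 0) → MISS  vc=[]
1: 0xb (blk 2, set 0) → MISS  vc=[8]
2: 0x20 (blk 8, set 0) → VC-HIT  vc=[2]
3: 0x21 (blk 8, set 0) → L1-HIT  vc=[2]
4: 0x21 (blk 8, set 0) → L1-HIT  vc=[2]
5: 0x9 (blk 2, set 0) → VC-HIT  vc=[8]
6: 0x20 (blk 8, set 0) → VC-HIT  vc=[2]
7: 0x23 (blk 8, set 0) → L1-HIT  vc=[2]
8: 0x21 (blk 8, set 0) → L1-HIT  vc=[2]
9: 0xa (blk 2, set 0) → VC-HIT  vc=[8]
10: 0x21 (blk 8, set 0) → VC-HIT  vc=[2]
11: 0x8 (blk 2, set 0) → VC-HIT  vc=[8]
12: 0xb (blk 2, set 0) → L1-HIT  vc=[8]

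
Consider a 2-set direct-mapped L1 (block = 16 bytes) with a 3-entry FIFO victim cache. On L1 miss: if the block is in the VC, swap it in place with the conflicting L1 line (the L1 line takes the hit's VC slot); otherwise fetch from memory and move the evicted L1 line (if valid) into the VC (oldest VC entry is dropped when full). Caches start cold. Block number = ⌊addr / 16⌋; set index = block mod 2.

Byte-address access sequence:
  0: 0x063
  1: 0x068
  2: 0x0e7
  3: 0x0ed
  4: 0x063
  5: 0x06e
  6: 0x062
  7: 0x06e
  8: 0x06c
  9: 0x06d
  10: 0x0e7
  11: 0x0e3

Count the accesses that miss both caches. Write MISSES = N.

MISSES = 2

  [0] addr=0x63 blk=6 s=0: MISS | VC []
  [1] addr=0x68 blk=6 s=0: L1-HIT | VC []
  [2] addr=0xe7 blk=14 s=0: MISS | VC [6]
  [3] addr=0xed blk=14 s=0: L1-HIT | VC [6]
  [4] addr=0x63 blk=6 s=0: VC-HIT | VC [14]
  [5] addr=0x6e blk=6 s=0: L1-HIT | VC [14]
  [6] addr=0x62 blk=6 s=0: L1-HIT | VC [14]
  [7] addr=0x6e blk=6 s=0: L1-HIT | VC [14]
  [8] addr=0x6c blk=6 s=0: L1-HIT | VC [14]
  [9] addr=0x6d blk=6 s=0: L1-HIT | VC [14]
  [10] addr=0xe7 blk=14 s=0: VC-HIT | VC [6]
  [11] addr=0xe3 blk=14 s=0: L1-HIT | VC [6]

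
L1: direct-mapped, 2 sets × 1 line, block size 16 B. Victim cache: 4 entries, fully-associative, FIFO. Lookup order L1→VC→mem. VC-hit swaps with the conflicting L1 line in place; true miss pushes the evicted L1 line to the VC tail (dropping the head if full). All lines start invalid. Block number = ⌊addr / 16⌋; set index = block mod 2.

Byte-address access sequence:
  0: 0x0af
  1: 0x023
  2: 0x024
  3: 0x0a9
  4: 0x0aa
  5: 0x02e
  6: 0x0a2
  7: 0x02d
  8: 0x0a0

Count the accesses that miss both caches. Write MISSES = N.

0: 0xaf (blk 10, set 0) → MISS  vc=[]
1: 0x23 (blk 2, set 0) → MISS  vc=[10]
2: 0x24 (blk 2, set 0) → L1-HIT  vc=[10]
3: 0xa9 (blk 10, set 0) → VC-HIT  vc=[2]
4: 0xaa (blk 10, set 0) → L1-HIT  vc=[2]
5: 0x2e (blk 2, set 0) → VC-HIT  vc=[10]
6: 0xa2 (blk 10, set 0) → VC-HIT  vc=[2]
7: 0x2d (blk 2, set 0) → VC-HIT  vc=[10]
8: 0xa0 (blk 10, set 0) → VC-HIT  vc=[2]

MISSES = 2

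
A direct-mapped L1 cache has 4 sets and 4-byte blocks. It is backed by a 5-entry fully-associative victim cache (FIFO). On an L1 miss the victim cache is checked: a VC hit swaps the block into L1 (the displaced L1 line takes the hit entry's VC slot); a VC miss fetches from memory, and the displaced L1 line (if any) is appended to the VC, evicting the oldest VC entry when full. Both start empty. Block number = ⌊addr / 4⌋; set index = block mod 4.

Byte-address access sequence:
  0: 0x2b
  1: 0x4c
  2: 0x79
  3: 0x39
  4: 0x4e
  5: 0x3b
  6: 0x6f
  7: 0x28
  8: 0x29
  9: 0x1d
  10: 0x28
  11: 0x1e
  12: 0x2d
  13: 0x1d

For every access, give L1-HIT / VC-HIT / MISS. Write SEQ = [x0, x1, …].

SEQ = [MISS, MISS, MISS, MISS, L1-HIT, L1-HIT, MISS, VC-HIT, L1-HIT, MISS, L1-HIT, L1-HIT, MISS, VC-HIT]

0: 0x2b (blk 10, set 2) → MISS  vc=[]
1: 0x4c (blk 19, set 3) → MISS  vc=[]
2: 0x79 (blk 30, set 2) → MISS  vc=[10]
3: 0x39 (blk 14, set 2) → MISS  vc=[10, 30]
4: 0x4e (blk 19, set 3) → L1-HIT  vc=[10, 30]
5: 0x3b (blk 14, set 2) → L1-HIT  vc=[10, 30]
6: 0x6f (blk 27, set 3) → MISS  vc=[10, 30, 19]
7: 0x28 (blk 10, set 2) → VC-HIT  vc=[14, 30, 19]
8: 0x29 (blk 10, set 2) → L1-HIT  vc=[14, 30, 19]
9: 0x1d (blk 7, set 3) → MISS  vc=[14, 30, 19, 27]
10: 0x28 (blk 10, set 2) → L1-HIT  vc=[14, 30, 19, 27]
11: 0x1e (blk 7, set 3) → L1-HIT  vc=[14, 30, 19, 27]
12: 0x2d (blk 11, set 3) → MISS  vc=[14, 30, 19, 27, 7]
13: 0x1d (blk 7, set 3) → VC-HIT  vc=[14, 30, 19, 27, 11]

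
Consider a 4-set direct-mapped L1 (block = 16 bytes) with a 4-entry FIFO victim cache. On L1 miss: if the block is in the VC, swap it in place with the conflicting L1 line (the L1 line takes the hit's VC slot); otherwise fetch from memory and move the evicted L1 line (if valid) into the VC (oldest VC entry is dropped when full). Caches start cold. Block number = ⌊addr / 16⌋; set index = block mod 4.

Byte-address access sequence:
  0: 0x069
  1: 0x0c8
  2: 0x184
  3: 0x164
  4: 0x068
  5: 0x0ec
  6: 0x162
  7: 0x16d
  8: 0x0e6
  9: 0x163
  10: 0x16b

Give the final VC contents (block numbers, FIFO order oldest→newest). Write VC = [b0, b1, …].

VC = [12, 14, 6]

#0 0x69→b6/s2 MISS; vc=[]
#1 0xc8→b12/s0 MISS; vc=[]
#2 0x184→b24/s0 MISS; vc=[12]
#3 0x164→b22/s2 MISS; vc=[12,6]
#4 0x68→b6/s2 VC-HIT; vc=[12,22]
#5 0xec→b14/s2 MISS; vc=[12,22,6]
#6 0x162→b22/s2 VC-HIT; vc=[12,14,6]
#7 0x16d→b22/s2 L1-HIT; vc=[12,14,6]
#8 0xe6→b14/s2 VC-HIT; vc=[12,22,6]
#9 0x163→b22/s2 VC-HIT; vc=[12,14,6]
#10 0x16b→b22/s2 L1-HIT; vc=[12,14,6]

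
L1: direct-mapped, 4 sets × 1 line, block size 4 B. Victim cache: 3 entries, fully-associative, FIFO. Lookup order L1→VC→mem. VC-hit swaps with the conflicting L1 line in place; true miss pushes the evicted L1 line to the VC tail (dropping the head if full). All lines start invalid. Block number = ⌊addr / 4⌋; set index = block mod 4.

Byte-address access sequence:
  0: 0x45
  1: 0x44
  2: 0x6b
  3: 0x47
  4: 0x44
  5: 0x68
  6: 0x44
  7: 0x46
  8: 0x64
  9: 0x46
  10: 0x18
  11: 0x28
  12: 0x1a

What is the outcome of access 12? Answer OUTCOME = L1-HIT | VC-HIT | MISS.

OUTCOME = VC-HIT

#0 0x45→b17/s1 MISS; vc=[]
#1 0x44→b17/s1 L1-HIT; vc=[]
#2 0x6b→b26/s2 MISS; vc=[]
#3 0x47→b17/s1 L1-HIT; vc=[]
#4 0x44→b17/s1 L1-HIT; vc=[]
#5 0x68→b26/s2 L1-HIT; vc=[]
#6 0x44→b17/s1 L1-HIT; vc=[]
#7 0x46→b17/s1 L1-HIT; vc=[]
#8 0x64→b25/s1 MISS; vc=[17]
#9 0x46→b17/s1 VC-HIT; vc=[25]
#10 0x18→b6/s2 MISS; vc=[25,26]
#11 0x28→b10/s2 MISS; vc=[25,26,6]
#12 0x1a→b6/s2 VC-HIT; vc=[25,26,10]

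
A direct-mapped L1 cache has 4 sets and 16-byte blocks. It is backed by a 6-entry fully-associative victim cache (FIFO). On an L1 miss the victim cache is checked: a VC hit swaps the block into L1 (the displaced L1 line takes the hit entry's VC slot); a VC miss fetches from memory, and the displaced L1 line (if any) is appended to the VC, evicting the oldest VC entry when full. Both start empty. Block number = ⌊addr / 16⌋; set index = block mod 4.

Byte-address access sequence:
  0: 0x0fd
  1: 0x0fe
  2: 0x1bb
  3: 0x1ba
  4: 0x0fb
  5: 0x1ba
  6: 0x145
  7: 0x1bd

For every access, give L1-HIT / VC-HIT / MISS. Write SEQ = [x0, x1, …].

SEQ = [MISS, L1-HIT, MISS, L1-HIT, VC-HIT, VC-HIT, MISS, L1-HIT]

  [0] addr=0xfd blk=15 s=3: MISS | VC []
  [1] addr=0xfe blk=15 s=3: L1-HIT | VC []
  [2] addr=0x1bb blk=27 s=3: MISS | VC [15]
  [3] addr=0x1ba blk=27 s=3: L1-HIT | VC [15]
  [4] addr=0xfb blk=15 s=3: VC-HIT | VC [27]
  [5] addr=0x1ba blk=27 s=3: VC-HIT | VC [15]
  [6] addr=0x145 blk=20 s=0: MISS | VC [15]
  [7] addr=0x1bd blk=27 s=3: L1-HIT | VC [15]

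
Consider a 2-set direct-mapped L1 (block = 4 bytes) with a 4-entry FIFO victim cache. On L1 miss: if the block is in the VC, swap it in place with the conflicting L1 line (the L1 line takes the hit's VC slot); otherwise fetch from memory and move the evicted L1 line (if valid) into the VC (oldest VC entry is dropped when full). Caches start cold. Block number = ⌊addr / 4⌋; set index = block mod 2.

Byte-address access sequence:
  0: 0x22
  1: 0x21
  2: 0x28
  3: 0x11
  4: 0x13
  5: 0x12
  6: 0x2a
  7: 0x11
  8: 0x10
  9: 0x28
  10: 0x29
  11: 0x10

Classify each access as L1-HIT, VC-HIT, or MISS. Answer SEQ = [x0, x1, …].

  [0] addr=0x22 blk=8 s=0: MISS | VC []
  [1] addr=0x21 blk=8 s=0: L1-HIT | VC []
  [2] addr=0x28 blk=10 s=0: MISS | VC [8]
  [3] addr=0x11 blk=4 s=0: MISS | VC [8, 10]
  [4] addr=0x13 blk=4 s=0: L1-HIT | VC [8, 10]
  [5] addr=0x12 blk=4 s=0: L1-HIT | VC [8, 10]
  [6] addr=0x2a blk=10 s=0: VC-HIT | VC [8, 4]
  [7] addr=0x11 blk=4 s=0: VC-HIT | VC [8, 10]
  [8] addr=0x10 blk=4 s=0: L1-HIT | VC [8, 10]
  [9] addr=0x28 blk=10 s=0: VC-HIT | VC [8, 4]
  [10] addr=0x29 blk=10 s=0: L1-HIT | VC [8, 4]
  [11] addr=0x10 blk=4 s=0: VC-HIT | VC [8, 10]

SEQ = [MISS, L1-HIT, MISS, MISS, L1-HIT, L1-HIT, VC-HIT, VC-HIT, L1-HIT, VC-HIT, L1-HIT, VC-HIT]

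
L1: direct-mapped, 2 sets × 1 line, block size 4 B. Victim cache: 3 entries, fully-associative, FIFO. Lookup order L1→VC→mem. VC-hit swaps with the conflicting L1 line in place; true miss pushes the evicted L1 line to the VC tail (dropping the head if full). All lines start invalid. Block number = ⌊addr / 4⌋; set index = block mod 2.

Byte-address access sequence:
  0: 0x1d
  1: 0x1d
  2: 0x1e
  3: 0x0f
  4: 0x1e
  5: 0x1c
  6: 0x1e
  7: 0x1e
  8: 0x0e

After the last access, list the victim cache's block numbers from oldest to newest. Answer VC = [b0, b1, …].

#0 0x1d→b7/s1 MISS; vc=[]
#1 0x1d→b7/s1 L1-HIT; vc=[]
#2 0x1e→b7/s1 L1-HIT; vc=[]
#3 0xf→b3/s1 MISS; vc=[7]
#4 0x1e→b7/s1 VC-HIT; vc=[3]
#5 0x1c→b7/s1 L1-HIT; vc=[3]
#6 0x1e→b7/s1 L1-HIT; vc=[3]
#7 0x1e→b7/s1 L1-HIT; vc=[3]
#8 0xe→b3/s1 VC-HIT; vc=[7]

VC = [7]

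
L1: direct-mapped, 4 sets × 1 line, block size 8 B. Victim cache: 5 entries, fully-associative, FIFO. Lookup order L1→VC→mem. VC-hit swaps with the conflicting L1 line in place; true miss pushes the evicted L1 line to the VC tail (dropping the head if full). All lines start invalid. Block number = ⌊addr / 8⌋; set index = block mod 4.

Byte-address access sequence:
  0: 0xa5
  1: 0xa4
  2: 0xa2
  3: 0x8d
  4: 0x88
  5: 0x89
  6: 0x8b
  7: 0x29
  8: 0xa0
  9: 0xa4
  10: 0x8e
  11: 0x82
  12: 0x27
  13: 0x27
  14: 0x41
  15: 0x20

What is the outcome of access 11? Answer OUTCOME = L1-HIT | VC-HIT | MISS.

#0 0xa5→b20/s0 MISS; vc=[]
#1 0xa4→b20/s0 L1-HIT; vc=[]
#2 0xa2→b20/s0 L1-HIT; vc=[]
#3 0x8d→b17/s1 MISS; vc=[]
#4 0x88→b17/s1 L1-HIT; vc=[]
#5 0x89→b17/s1 L1-HIT; vc=[]
#6 0x8b→b17/s1 L1-HIT; vc=[]
#7 0x29→b5/s1 MISS; vc=[17]
#8 0xa0→b20/s0 L1-HIT; vc=[17]
#9 0xa4→b20/s0 L1-HIT; vc=[17]
#10 0x8e→b17/s1 VC-HIT; vc=[5]
#11 0x82→b16/s0 MISS; vc=[5,20]
#12 0x27→b4/s0 MISS; vc=[5,20,16]
#13 0x27→b4/s0 L1-HIT; vc=[5,20,16]
#14 0x41→b8/s0 MISS; vc=[5,20,16,4]
#15 0x20→b4/s0 VC-HIT; vc=[5,20,16,8]

OUTCOME = MISS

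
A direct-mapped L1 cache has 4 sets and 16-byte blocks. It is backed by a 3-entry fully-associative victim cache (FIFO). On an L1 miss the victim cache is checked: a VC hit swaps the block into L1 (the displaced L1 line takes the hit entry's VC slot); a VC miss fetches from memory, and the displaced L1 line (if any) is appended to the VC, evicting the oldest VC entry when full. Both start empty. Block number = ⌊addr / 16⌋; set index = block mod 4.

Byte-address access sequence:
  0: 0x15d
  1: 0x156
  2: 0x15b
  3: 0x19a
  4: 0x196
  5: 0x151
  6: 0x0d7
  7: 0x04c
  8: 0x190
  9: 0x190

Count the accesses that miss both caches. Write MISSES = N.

MISSES = 4

0: 0x15d (blk 21, set 1) → MISS  vc=[]
1: 0x156 (blk 21, set 1) → L1-HIT  vc=[]
2: 0x15b (blk 21, set 1) → L1-HIT  vc=[]
3: 0x19a (blk 25, set 1) → MISS  vc=[21]
4: 0x196 (blk 25, set 1) → L1-HIT  vc=[21]
5: 0x151 (blk 21, set 1) → VC-HIT  vc=[25]
6: 0xd7 (blk 13, set 1) → MISS  vc=[25, 21]
7: 0x4c (blk 4, set 0) → MISS  vc=[25, 21]
8: 0x190 (blk 25, set 1) → VC-HIT  vc=[13, 21]
9: 0x190 (blk 25, set 1) → L1-HIT  vc=[13, 21]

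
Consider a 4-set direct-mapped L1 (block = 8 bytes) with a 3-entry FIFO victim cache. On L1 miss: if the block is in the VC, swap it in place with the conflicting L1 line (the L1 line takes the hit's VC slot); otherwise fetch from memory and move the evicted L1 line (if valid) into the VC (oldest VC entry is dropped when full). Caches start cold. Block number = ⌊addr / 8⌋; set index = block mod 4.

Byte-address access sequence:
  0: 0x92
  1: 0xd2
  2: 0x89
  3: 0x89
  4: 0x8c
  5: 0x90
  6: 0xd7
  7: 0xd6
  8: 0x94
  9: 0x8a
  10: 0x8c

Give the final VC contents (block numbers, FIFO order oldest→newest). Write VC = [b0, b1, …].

VC = [26]

  [0] addr=0x92 blk=18 s=2: MISS | VC []
  [1] addr=0xd2 blk=26 s=2: MISS | VC [18]
  [2] addr=0x89 blk=17 s=1: MISS | VC [18]
  [3] addr=0x89 blk=17 s=1: L1-HIT | VC [18]
  [4] addr=0x8c blk=17 s=1: L1-HIT | VC [18]
  [5] addr=0x90 blk=18 s=2: VC-HIT | VC [26]
  [6] addr=0xd7 blk=26 s=2: VC-HIT | VC [18]
  [7] addr=0xd6 blk=26 s=2: L1-HIT | VC [18]
  [8] addr=0x94 blk=18 s=2: VC-HIT | VC [26]
  [9] addr=0x8a blk=17 s=1: L1-HIT | VC [26]
  [10] addr=0x8c blk=17 s=1: L1-HIT | VC [26]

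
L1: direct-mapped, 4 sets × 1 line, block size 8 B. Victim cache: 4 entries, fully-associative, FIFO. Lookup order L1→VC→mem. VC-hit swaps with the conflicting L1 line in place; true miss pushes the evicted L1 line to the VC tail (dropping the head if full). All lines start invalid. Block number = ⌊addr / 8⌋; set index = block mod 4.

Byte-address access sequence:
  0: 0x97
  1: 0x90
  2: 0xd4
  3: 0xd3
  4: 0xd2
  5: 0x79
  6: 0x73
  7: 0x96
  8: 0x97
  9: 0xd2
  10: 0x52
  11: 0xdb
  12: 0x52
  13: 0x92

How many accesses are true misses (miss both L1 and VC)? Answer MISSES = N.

MISSES = 6

  [0] addr=0x97 blk=18 s=2: MISS | VC []
  [1] addr=0x90 blk=18 s=2: L1-HIT | VC []
  [2] addr=0xd4 blk=26 s=2: MISS | VC [18]
  [3] addr=0xd3 blk=26 s=2: L1-HIT | VC [18]
  [4] addr=0xd2 blk=26 s=2: L1-HIT | VC [18]
  [5] addr=0x79 blk=15 s=3: MISS | VC [18]
  [6] addr=0x73 blk=14 s=2: MISS | VC [18, 26]
  [7] addr=0x96 blk=18 s=2: VC-HIT | VC [14, 26]
  [8] addr=0x97 blk=18 s=2: L1-HIT | VC [14, 26]
  [9] addr=0xd2 blk=26 s=2: VC-HIT | VC [14, 18]
  [10] addr=0x52 blk=10 s=2: MISS | VC [14, 18, 26]
  [11] addr=0xdb blk=27 s=3: MISS | VC [14, 18, 26, 15]
  [12] addr=0x52 blk=10 s=2: L1-HIT | VC [14, 18, 26, 15]
  [13] addr=0x92 blk=18 s=2: VC-HIT | VC [14, 10, 26, 15]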